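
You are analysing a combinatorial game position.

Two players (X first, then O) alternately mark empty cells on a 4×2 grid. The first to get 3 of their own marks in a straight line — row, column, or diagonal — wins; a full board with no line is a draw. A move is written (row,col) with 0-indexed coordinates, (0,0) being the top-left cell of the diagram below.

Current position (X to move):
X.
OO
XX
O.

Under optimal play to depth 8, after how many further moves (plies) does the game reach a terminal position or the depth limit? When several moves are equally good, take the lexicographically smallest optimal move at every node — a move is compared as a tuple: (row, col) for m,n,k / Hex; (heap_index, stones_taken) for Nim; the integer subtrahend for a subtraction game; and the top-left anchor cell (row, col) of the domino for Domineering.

p1 X@[X./OO/XX/O.]: (0,1)[XX/OO/XX/O.]+0* (3,1)[X./OO/XX/OX]+0
p2 O@[XX/OO/XX/O.]: (3,1)[XX/OO/XX/OO]+0*
p3 X@[XX/OO/XX/OO] terminal +0; root [X./OO/XX/O.] d8

PV length from [X./OO/XX/O.]: 2 plies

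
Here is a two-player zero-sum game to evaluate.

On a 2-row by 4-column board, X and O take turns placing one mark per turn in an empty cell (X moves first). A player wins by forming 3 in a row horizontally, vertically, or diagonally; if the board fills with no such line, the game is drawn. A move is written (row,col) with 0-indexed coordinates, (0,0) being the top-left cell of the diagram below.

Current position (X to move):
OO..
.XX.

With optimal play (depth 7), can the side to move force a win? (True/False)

X winning at [OO../.XX.]: True

[OO../.XX.] X move#1: (0,2):+1/OOX./.XX.*, (0,3):-1/OO.X/.XX., (1,0):+1/OO../XXX., (1,3):+1/OO../.XXX
[OOX./.XX.] O move#2: (0,3):-1/OOXO/.XX.*, (1,0):-1/OOX./OXX., (1,3):-1/OOX./.XXO
[OOXO/.XX.] X move#3: (1,0):+1/OOXO/XXX.*, (1,3):+1/OOXO/.XXX
[OOXO/XXX.] end (terminal -1, O#4); searched OO../.XX. to 7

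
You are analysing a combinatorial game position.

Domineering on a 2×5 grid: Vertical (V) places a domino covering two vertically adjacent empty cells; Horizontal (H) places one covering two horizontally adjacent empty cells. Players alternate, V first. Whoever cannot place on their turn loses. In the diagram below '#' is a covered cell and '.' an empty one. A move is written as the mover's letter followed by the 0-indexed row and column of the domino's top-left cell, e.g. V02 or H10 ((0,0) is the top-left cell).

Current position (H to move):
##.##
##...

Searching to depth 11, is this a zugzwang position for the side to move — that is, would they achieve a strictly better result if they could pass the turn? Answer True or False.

zugzwang(##.##/##..., H) = False

p1 H@[##.##/##...]: H12[##.##/####.]+1* H13[##.##/##.##]-1
p2 V@[##.##/####.] terminal -1; root [##.##/##...] d11
pass branch (V moves first from the same position):
  | p1 V@[##.##/##...]: V02[#####/###..]-1*
  | p2 H@[#####/###..]: H13[#####/#####]+1*
  | p3 V@[#####/#####] terminal -1; root [##.##/##...] d11
H moving scores +1; H passing scores +1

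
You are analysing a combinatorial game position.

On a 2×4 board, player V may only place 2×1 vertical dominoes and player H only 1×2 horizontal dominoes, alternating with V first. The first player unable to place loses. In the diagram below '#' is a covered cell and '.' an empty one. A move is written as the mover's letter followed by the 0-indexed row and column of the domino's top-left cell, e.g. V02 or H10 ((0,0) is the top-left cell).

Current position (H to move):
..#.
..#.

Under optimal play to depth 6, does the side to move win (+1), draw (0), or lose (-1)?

ply 1, H at ..#./..#. | H00=+1→###./..#.*; H10=+1→..#./###.
ply 2, V at ###./..#. | V03=-1→####/..##*
ply 3, H at ####/..## | H10=+1→####/####*
ply 4: ####/#### is terminal -1 (V); from ..#./..#. depth 6

value(..#./..#., H) = +1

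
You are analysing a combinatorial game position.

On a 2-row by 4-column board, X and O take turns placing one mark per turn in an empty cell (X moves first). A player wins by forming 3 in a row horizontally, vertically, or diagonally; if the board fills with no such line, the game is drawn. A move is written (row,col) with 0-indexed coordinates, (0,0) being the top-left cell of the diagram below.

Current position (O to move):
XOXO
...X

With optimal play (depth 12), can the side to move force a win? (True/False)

p1 O@[XOXO/...X]: (1,0)[XOXO/O..X]+0* (1,1)[XOXO/.O.X]+0 (1,2)[XOXO/..OX]+0
p2 X@[XOXO/O..X]: (1,1)[XOXO/OX.X]+0* (1,2)[XOXO/O.XX]+0
p3 O@[XOXO/OX.X]: (1,2)[XOXO/OXOX]+0*
p4 X@[XOXO/OXOX] terminal +0; root [XOXO/...X] d12

O winning at [XOXO/...X]: False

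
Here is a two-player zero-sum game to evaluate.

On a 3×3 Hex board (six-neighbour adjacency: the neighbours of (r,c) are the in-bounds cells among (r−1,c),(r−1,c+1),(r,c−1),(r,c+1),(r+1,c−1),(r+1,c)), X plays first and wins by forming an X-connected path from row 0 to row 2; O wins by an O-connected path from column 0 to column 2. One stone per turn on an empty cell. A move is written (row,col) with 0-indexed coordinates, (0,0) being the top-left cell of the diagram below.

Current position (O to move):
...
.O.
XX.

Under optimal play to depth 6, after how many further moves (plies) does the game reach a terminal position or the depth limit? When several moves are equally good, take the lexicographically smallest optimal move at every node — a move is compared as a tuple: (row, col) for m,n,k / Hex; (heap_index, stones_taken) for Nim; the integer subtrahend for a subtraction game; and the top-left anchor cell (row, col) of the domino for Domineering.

ply 1, O at .../.O./XX. | (0,0)=+1→O../.O./XX.*; (0,1)=+1→.O./.O./XX.; (0,2)=-1→..O/.O./XX.; (1,0)=+1→.../OO./XX.; (1,2)=-1→.../.OO/XX.; (2,2)=-1→.../.O./XXO
ply 2, X at O../.O./XX. | (0,1)=-1→OX./.O./XX.*; (0,2)=-1→O.X/.O./XX.; (1,0)=-1→O../XO./XX.; (1,2)=-1→O../.OX/XX.; (2,2)=-1→O../.O./XXX
ply 3, O at OX./.O./XX. | (0,2)=-1→OXO/.O./XX.; (1,0)=+1→OX./OO./XX.*; (1,2)=-1→OX./.OO/XX.; (2,2)=-1→OX./.O./XXO
ply 4, X at OX./OO./XX. | (0,2)=-1→OXX/OO./XX.*; (1,2)=-1→OX./OOX/XX.; (2,2)=-1→OX./OO./XXX
ply 5, O at OXX/OO./XX. | (1,2)=+1→OXX/OOO/XX.*; (2,2)=-1→OXX/OO./XXO
ply 6: OXX/OOO/XX. is terminal -1 (X); from .../.O./XX. depth 6

PV length from [.../.O./XX.]: 5 plies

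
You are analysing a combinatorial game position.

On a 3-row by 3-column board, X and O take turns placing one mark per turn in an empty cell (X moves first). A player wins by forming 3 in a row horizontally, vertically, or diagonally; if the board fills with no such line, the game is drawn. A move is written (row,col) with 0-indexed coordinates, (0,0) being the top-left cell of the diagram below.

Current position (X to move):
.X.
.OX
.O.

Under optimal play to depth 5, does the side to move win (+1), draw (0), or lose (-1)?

value(.X./.OX/.O., X) = +1

ply 1, X at .X./.OX/.O. | (0,0)=+0→XX./.OX/.O.; (0,2)=+1→.XX/.OX/.O.*; (1,0)=-1→.X./XOX/.O.; (2,0)=+0→.X./.OX/XO.; (2,2)=+0→.X./.OX/.OX
ply 2, O at .XX/.OX/.O. | (0,0)=-1→OXX/.OX/.O.*; (1,0)=-1→.XX/OOX/.O.; (2,0)=-1→.XX/.OX/OO.; (2,2)=-1→.XX/.OX/.OO
ply 3, X at OXX/.OX/.O. | (1,0)=-1→OXX/XOX/.O.; (2,0)=-1→OXX/.OX/XO.; (2,2)=+1→OXX/.OX/.OX*
ply 4: OXX/.OX/.OX is terminal -1 (O); from .X./.OX/.O. depth 5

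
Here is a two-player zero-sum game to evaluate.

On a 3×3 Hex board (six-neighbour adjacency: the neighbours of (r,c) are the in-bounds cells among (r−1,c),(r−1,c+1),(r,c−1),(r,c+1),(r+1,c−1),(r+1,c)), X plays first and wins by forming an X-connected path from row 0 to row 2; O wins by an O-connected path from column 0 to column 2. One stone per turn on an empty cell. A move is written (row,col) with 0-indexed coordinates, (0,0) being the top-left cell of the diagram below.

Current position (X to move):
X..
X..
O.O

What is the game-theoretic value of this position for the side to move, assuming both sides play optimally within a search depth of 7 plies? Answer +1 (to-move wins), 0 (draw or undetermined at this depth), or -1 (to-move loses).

value(X../X../O.O, X) = -1

p1 X@[X../X../O.O]: (0,1)[XX./X../O.O]-1* (0,2)[X.X/X../O.O]-1 (1,1)[X../XX./O.O]-1 (1,2)[X../X.X/O.O]-1 (2,1)[X../X../OXO]-1
p2 O@[XX./X../O.O]: (0,2)[XXO/X../O.O]+1* (1,1)[XX./XO./O.O]+1 (1,2)[XX./X.O/O.O]+1 (2,1)[XX./X../OOO]+1
p3 X@[XXO/X../O.O]: (1,1)[XXO/XX./O.O]-1* (1,2)[XXO/X.X/O.O]-1 (2,1)[XXO/X../OXO]-1
p4 O@[XXO/XX./O.O]: (1,2)[XXO/XXO/O.O]-1 (2,1)[XXO/XX./OOO]+1*
p5 X@[XXO/XX./OOO] terminal -1; root [X../X../O.O] d7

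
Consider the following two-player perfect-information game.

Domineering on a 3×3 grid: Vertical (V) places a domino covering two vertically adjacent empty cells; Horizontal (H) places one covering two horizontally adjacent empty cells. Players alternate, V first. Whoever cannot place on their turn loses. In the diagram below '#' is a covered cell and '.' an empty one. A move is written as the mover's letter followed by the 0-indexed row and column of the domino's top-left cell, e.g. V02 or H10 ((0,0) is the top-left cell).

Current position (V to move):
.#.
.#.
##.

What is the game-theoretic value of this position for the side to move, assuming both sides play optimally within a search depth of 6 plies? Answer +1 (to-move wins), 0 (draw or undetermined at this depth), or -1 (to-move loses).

[.#./.#./##.] V move#1: V00:+1/##./##./##.*, V02:+1/.##/.##/##., V12:+1/.#./.##/###
[##./##./##.] end (terminal -1, H#2); searched .#./.#./##. to 6

value(.#./.#./##., V) = +1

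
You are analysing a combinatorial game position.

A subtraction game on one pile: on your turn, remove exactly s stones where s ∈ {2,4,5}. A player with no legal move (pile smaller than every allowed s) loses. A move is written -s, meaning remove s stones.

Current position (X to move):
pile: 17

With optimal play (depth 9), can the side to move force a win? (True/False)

X winning at [17]: True

p1 X@[17]: -2[15]+1* -4[13]-1 -5[12]-1
p2 O@[15]: -2[13]-1* -4[11]-1 -5[10]-1
p3 X@[13]: -2[11]-1 -4[9]-1 -5[8]+1*
p4 O@[8]: -2[6]-1* -4[4]-1 -5[3]-1
p5 X@[6]: -2[4]-1 -4[2]-1 -5[1]+1*
p6 O@[1] terminal -1; root [17] d9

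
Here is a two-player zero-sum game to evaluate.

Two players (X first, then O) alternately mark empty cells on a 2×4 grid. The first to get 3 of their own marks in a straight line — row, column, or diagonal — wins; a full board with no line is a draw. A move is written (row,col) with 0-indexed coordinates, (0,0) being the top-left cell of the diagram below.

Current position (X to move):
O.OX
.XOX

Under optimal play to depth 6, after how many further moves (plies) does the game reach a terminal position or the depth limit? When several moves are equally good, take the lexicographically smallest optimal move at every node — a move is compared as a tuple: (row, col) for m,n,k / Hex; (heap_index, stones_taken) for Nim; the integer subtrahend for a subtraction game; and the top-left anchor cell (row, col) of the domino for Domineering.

p1 X@[O.OX/.XOX]: (0,1)[OXOX/.XOX]+0* (1,0)[O.OX/XXOX]-1
p2 O@[OXOX/.XOX]: (1,0)[OXOX/OXOX]+0*
p3 X@[OXOX/OXOX] terminal +0; root [O.OX/.XOX] d6

PV length from [O.OX/.XOX]: 2 plies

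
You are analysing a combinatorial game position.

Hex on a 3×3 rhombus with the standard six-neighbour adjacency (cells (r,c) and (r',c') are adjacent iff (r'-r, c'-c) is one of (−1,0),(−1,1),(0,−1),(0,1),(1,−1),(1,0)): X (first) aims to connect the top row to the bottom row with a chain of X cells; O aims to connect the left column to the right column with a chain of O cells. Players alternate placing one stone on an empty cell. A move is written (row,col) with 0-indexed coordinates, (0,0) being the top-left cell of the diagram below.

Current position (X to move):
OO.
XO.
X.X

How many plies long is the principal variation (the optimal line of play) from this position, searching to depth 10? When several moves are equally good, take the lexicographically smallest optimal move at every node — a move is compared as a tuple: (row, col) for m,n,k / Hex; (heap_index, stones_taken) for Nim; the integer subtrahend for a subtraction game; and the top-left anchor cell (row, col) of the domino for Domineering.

p1 X@[OO./XO./X.X]: (0,2)[OOX/XO./X.X]-1* (1,2)[OO./XOX/X.X]-1 (2,1)[OO./XO./XXX]-1
p2 O@[OOX/XO./X.X]: (1,2)[OOX/XOO/X.X]+1* (2,1)[OOX/XO./XOX]-1
p3 X@[OOX/XOO/X.X] terminal -1; root [OO./XO./X.X] d10

PV length from [OO./XO./X.X]: 2 plies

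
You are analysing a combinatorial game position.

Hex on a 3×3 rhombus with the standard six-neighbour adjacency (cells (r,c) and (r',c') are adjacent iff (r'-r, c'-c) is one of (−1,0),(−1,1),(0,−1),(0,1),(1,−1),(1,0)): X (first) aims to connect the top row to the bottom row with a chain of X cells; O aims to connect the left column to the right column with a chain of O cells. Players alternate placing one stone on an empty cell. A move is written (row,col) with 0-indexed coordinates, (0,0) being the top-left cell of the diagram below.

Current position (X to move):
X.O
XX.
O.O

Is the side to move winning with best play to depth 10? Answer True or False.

p1 X@[X.O/XX./O.O]: (0,1)[XXO/XX./O.O]-1 (1,2)[X.O/XXX/O.O]-1 (2,1)[X.O/XX./OXO]+1*
p2 O@[X.O/XX./OXO] terminal -1; root [X.O/XX./O.O] d10

X winning at [X.O/XX./O.O]: True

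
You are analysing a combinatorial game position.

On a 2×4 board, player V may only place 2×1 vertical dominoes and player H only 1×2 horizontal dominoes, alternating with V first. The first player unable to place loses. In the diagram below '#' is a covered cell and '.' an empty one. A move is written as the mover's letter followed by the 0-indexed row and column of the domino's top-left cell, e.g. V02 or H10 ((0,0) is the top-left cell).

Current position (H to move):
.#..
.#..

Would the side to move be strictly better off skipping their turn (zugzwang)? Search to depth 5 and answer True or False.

zugzwang(.#../.#.., H) = False

p1 H@[.#../.#..]: H02[.###/.#..]+1* H12[.#../.###]+1
p2 V@[.###/.#..]: V00[####/##..]-1*
p3 H@[####/##..]: H12[####/####]+1*
p4 V@[####/####] terminal -1; root [.#../.#..] d5
pass branch (V moves first from the same position):
  | p1 V@[.#../.#..]: V00[##../##..]-1 V02[.##./.##.]+1* V03[.#.#/.#.#]+1
  | p2 H@[.##./.##.] terminal -1; root [.#../.#..] d5
H moving scores +1; H passing scores -1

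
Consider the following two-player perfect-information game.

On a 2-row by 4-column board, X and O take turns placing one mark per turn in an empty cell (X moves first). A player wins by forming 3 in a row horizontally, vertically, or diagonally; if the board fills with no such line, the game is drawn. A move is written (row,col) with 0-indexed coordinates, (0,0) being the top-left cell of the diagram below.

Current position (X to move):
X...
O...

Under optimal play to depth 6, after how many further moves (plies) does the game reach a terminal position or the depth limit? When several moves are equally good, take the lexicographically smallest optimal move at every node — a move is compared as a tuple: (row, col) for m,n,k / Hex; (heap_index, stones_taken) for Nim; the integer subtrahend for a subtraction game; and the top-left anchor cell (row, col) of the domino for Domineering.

p1 X@[X.../O...]: (0,1)[XX../O...]+0* (0,2)[X.X./O...]+0 (0,3)[X..X/O...]+0 (1,1)[X.../OX..]+0 (1,2)[X.../O.X.]+0 (1,3)[X.../O..X]+0
p2 O@[XX../O...]: (0,2)[XXO./O...]+0* (0,3)[XX.O/O...]-1 (1,1)[XX../OO..]-1 (1,2)[XX../O.O.]-1 (1,3)[XX../O..O]-1
p3 X@[XXO./O...]: (0,3)[XXOX/O...]+0* (1,1)[XXO./OX..]+0 (1,2)[XXO./O.X.]+0 (1,3)[XXO./O..X]+0
p4 O@[XXOX/O...]: (1,1)[XXOX/OO..]+0* (1,2)[XXOX/O.O.]+0 (1,3)[XXOX/O..O]+0
p5 X@[XXOX/OO..]: (1,2)[XXOX/OOX.]+0* (1,3)[XXOX/OO.X]-1
p6 O@[XXOX/OOX.]: (1,3)[XXOX/OOXO]+0*
p7 X@[XXOX/OOXO] terminal +0; root [X.../O...] d6

PV length from [X.../O...]: 6 plies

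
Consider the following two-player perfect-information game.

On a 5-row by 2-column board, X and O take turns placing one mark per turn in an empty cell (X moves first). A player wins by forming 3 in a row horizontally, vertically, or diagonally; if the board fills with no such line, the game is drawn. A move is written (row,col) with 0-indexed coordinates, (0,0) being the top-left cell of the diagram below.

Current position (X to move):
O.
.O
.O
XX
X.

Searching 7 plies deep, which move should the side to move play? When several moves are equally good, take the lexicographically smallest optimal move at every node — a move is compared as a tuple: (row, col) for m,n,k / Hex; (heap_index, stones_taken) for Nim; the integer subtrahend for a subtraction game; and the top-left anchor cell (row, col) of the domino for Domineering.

X's best at [O./.O/.O/XX/X.]: (2,0)

p1 X@[O./.O/.O/XX/X.]: (0,1)[OX/.O/.O/XX/X.]+0 (1,0)[O./XO/.O/XX/X.]-1 (2,0)[O./.O/XO/XX/X.]+1* (4,1)[O./.O/.O/XX/XX]-1
p2 O@[O./.O/XO/XX/X.] terminal -1; root [O./.O/.O/XX/X.] d7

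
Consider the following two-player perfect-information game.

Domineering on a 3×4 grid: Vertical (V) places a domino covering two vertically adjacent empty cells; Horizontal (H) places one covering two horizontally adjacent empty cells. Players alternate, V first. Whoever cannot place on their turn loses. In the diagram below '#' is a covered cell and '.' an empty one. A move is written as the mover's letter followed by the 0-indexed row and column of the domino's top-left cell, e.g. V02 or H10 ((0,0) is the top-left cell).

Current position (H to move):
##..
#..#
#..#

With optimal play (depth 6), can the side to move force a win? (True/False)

H winning at [##../#..#/#..#]: True

ply 1, H at ##../#..#/#..# | H02=-1→####/#..#/#..#; H11=+1→##../####/#..#*; H21=-1→##../#..#/####
ply 2: ##../####/#..# is terminal -1 (V); from ##../#..#/#..# depth 6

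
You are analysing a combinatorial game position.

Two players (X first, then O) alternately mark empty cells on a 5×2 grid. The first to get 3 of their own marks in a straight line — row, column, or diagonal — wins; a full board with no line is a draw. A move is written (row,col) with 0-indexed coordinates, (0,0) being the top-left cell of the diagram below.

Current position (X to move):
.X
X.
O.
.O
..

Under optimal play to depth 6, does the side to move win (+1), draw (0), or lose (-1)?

p1 X@[.X/X./O./.O/..]: (0,0)[XX/X./O./.O/..]-1 (1,1)[.X/XX/O./.O/..]+0* (2,1)[.X/X./OX/.O/..]+0 (3,0)[.X/X./O./XO/..]-1 (4,0)[.X/X./O./.O/X.]-1 (4,1)[.X/X./O./.O/.X]+0
p2 O@[.X/XX/O./.O/..]: (0,0)[OX/XX/O./.O/..]-1 (2,1)[.X/XX/OO/.O/..]+0* (3,0)[.X/XX/O./OO/..]-1 (4,0)[.X/XX/O./.O/O.]-1 (4,1)[.X/XX/O./.O/.O]-1
p3 X@[.X/XX/OO/.O/..]: (0,0)[XX/XX/OO/.O/..]-1 (3,0)[.X/XX/OO/XO/..]-1 (4,0)[.X/XX/OO/.O/X.]-1 (4,1)[.X/XX/OO/.O/.X]+0*
p4 O@[.X/XX/OO/.O/.X]: (0,0)[OX/XX/OO/.O/.X]+0* (3,0)[.X/XX/OO/OO/.X]+0 (4,0)[.X/XX/OO/.O/OX]+0
p5 X@[OX/XX/OO/.O/.X]: (3,0)[OX/XX/OO/XO/.X]+0* (4,0)[OX/XX/OO/.O/XX]+0
p6 O@[OX/XX/OO/XO/.X]: (4,0)[OX/XX/OO/XO/OX]+0*
p7 X@[OX/XX/OO/XO/OX] terminal +0; root [.X/X./O./.O/..] d6

value(.X/X./O./.O/.., X) = 0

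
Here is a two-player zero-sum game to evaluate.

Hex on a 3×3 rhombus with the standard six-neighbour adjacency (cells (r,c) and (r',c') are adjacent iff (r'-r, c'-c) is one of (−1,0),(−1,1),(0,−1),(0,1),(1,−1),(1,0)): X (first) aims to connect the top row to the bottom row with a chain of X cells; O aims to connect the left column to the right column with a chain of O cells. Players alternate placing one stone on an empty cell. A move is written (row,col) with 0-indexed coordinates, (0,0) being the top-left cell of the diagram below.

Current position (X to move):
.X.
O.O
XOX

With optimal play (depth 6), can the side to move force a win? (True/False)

X winning at [.X./O.O/XOX]: True

ply 1, X at .X./O.O/XOX | (0,0)=-1→XX./O.O/XOX; (0,2)=-1→.XX/O.O/XOX; (1,1)=+1→.X./OXO/XOX*
ply 2: .X./OXO/XOX is terminal -1 (O); from .X./O.O/XOX depth 6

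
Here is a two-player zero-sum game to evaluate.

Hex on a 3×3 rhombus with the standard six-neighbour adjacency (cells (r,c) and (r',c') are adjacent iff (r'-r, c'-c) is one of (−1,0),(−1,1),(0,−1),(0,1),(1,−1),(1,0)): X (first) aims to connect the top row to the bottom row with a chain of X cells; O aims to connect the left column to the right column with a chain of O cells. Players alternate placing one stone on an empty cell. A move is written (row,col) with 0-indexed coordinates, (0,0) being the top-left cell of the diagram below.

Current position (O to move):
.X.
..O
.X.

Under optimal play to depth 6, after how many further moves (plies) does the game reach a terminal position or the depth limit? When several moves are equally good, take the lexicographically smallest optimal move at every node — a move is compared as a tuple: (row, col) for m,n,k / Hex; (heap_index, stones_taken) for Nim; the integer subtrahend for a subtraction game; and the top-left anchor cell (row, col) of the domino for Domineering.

PV length from [.X./..O/.X.]: 5 plies

[.X./..O/.X.] O move#1: (0,0):-1/OX./..O/.X., (0,2):-1/.XO/..O/.X., (1,0):-1/.X./O.O/.X., (1,1):+1/.X./.OO/.X.*, (2,0):-1/.X./..O/OX., (2,2):-1/.X./..O/.XO
[.X./.OO/.X.] X move#2: (0,0):-1/XX./.OO/.X.*, (0,2):-1/.XX/.OO/.X., (1,0):-1/.X./XOO/.X., (2,0):-1/.X./.OO/XX., (2,2):-1/.X./.OO/.XX
[XX./.OO/.X.] O move#3: (0,2):+1/XXO/.OO/.X.*, (1,0):+1/XX./OOO/.X., (2,0):+1/XX./.OO/OX., (2,2):+1/XX./.OO/.XO
[XXO/.OO/.X.] X move#4: (1,0):-1/XXO/XOO/.X.*, (2,0):-1/XXO/.OO/XX., (2,2):-1/XXO/.OO/.XX
[XXO/XOO/.X.] O move#5: (2,0):+1/XXO/XOO/OX.*, (2,2):-1/XXO/XOO/.XO
[XXO/XOO/OX.] end (terminal -1, X#6); searched .X./..O/.X. to 6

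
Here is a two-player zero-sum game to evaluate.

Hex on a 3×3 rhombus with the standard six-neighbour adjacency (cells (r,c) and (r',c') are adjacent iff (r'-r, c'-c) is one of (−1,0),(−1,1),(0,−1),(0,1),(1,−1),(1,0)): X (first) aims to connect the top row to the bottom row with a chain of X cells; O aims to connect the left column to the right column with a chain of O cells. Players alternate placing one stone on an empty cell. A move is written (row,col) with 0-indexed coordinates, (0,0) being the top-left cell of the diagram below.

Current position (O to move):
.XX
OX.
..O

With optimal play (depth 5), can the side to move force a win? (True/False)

[.XX/OX./..O] O move#1: (0,0):-1/OXX/OX./..O*, (1,2):-1/.XX/OXO/..O, (2,0):-1/.XX/OX./O.O, (2,1):-1/.XX/OX./.OO
[OXX/OX./..O] X move#2: (1,2):+1/OXX/OXX/..O*, (2,0):+1/OXX/OX./X.O, (2,1):+1/OXX/OX./.XO
[OXX/OXX/..O] O move#3: (2,0):-1/OXX/OXX/O.O*, (2,1):-1/OXX/OXX/.OO
[OXX/OXX/O.O] X move#4: (2,1):+1/OXX/OXX/OXO*
[OXX/OXX/OXO] end (terminal -1, O#5); searched .XX/OX./..O to 5

O winning at [.XX/OX./..O]: False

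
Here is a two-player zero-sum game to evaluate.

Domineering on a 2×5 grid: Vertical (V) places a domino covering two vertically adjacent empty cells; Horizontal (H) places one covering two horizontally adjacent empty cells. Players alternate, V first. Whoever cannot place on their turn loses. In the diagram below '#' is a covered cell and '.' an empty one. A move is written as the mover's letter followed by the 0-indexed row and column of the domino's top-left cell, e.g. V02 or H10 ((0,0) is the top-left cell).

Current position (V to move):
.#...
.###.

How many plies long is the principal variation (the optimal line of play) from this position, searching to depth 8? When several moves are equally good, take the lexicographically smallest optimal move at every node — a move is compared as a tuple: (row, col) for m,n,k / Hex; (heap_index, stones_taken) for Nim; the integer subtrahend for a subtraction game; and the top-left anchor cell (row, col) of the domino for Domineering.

[.#.../.###.] V move#1: V00:-1/##.../####., V04:+1/.#..#/.####*
[.#..#/.####] H move#2: H02:-1/.####/.####*
[.####/.####] V move#3: V00:+1/#####/#####*
[#####/#####] end (terminal -1, H#4); searched .#.../.###. to 8

PV length from [.#.../.###.]: 3 plies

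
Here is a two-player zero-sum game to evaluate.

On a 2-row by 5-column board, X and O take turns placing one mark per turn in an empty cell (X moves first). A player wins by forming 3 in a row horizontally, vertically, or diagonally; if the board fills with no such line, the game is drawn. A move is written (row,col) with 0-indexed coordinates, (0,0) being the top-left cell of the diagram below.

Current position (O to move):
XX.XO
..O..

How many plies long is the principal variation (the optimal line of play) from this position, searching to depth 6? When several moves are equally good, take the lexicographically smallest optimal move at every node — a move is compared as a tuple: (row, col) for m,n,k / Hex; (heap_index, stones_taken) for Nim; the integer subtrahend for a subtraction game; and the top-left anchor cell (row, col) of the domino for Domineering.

PV length from [XX.XO/..O..]: 5 plies

ply 1, O at XX.XO/..O.. | (0,2)=+0→XXOXO/..O..*; (1,0)=-1→XX.XO/O.O..; (1,1)=-1→XX.XO/.OO..; (1,3)=-1→XX.XO/..OO.; (1,4)=-1→XX.XO/..O.O
ply 2, X at XXOXO/..O.. | (1,0)=-1→XXOXO/X.O..; (1,1)=+0→XXOXO/.XO..*; (1,3)=+0→XXOXO/..OX.; (1,4)=-1→XXOXO/..O.X
ply 3, O at XXOXO/.XO.. | (1,0)=+0→XXOXO/OXO..*; (1,3)=+0→XXOXO/.XOO.; (1,4)=+0→XXOXO/.XO.O
ply 4, X at XXOXO/OXO.. | (1,3)=+0→XXOXO/OXOX.*; (1,4)=+0→XXOXO/OXO.X
ply 5, O at XXOXO/OXOX. | (1,4)=+0→XXOXO/OXOXO*
ply 6: XXOXO/OXOXO is terminal +0 (X); from XX.XO/..O.. depth 6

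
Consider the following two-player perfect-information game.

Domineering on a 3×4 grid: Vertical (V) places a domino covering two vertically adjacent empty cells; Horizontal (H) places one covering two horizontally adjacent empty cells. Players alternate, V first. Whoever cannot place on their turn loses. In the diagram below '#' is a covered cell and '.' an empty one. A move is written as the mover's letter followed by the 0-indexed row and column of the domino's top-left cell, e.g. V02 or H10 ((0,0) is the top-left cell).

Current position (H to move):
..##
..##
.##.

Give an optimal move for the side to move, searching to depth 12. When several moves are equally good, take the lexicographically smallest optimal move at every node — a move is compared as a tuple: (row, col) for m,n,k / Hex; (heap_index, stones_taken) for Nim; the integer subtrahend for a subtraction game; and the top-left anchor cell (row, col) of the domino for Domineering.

[..##/..##/.##.] H move#1: H00:-1/####/..##/.##., H10:+1/..##/####/.##.*
[..##/####/.##.] end (terminal -1, V#2); searched ..##/..##/.##. to 12

H's best at [..##/..##/.##.]: H10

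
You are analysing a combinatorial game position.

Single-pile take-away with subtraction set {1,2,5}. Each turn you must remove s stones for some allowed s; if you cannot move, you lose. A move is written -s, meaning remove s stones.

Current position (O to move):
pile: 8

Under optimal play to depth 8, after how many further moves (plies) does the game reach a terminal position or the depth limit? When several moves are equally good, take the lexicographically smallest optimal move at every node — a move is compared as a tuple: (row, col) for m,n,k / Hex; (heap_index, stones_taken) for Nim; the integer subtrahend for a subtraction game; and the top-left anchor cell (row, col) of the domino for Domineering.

PV length from [8]: 5 plies

ply 1, O at 8 | -1=-1→7; -2=+1→6*; -5=+1→3
ply 2, X at 6 | -1=-1→5*; -2=-1→4; -5=-1→1
ply 3, O at 5 | -1=-1→4; -2=+1→3*; -5=+1→0
ply 4, X at 3 | -1=-1→2*; -2=-1→1
ply 5, O at 2 | -1=-1→1; -2=+1→0*
ply 6: 0 is terminal -1 (X); from 8 depth 8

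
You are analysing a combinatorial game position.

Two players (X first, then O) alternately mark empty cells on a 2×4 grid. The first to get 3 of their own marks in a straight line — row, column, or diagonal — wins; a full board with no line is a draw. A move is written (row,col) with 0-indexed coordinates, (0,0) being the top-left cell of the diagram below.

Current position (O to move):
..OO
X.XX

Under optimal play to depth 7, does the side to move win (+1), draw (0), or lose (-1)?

value(..OO/X.XX, O) = +1

p1 O@[..OO/X.XX]: (0,0)[O.OO/X.XX]-1 (0,1)[.OOO/X.XX]+1* (1,1)[..OO/XOXX]+0
p2 X@[.OOO/X.XX] terminal -1; root [..OO/X.XX] d7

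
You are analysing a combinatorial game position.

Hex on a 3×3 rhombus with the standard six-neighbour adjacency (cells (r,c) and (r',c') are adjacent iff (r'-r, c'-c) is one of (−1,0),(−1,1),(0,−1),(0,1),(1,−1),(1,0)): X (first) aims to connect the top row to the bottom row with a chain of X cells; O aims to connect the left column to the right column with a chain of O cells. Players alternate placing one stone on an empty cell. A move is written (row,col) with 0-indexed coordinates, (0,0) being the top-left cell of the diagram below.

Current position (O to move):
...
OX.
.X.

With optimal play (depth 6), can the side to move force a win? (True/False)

O winning at [.../OX./.X.]: False

ply 1, O at .../OX./.X. | (0,0)=-1→O../OX./.X.*; (0,1)=-1→.O./OX./.X.; (0,2)=-1→..O/OX./.X.; (1,2)=-1→.../OXO/.X.; (2,0)=-1→.../OX./OX.; (2,2)=-1→.../OX./.XO
ply 2, X at O../OX./.X. | (0,1)=+1→OX./OX./.X.*; (0,2)=+1→O.X/OX./.X.; (1,2)=+1→O../OXX/.X.; (2,0)=+1→O../OX./XX.; (2,2)=+1→O../OX./.XX
ply 3: OX./OX./.X. is terminal -1 (O); from .../OX./.X. depth 6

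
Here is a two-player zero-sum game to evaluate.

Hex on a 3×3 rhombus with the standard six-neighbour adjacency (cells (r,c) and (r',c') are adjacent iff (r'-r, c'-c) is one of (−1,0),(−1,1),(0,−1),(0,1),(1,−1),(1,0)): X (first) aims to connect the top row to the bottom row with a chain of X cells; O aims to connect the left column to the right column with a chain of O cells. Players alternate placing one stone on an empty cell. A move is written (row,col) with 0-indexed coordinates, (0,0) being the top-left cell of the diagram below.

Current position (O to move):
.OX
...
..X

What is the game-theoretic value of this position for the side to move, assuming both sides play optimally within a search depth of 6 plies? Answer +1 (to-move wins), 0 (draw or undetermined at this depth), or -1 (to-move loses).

[.OX/.../..X] O move#1: (0,0):-1/OOX/.../..X*, (1,0):-1/.OX/O../..X, (1,1):-1/.OX/.O./..X, (1,2):-1/.OX/..O/..X, (2,0):-1/.OX/.../O.X, (2,1):-1/.OX/.../.OX
[OOX/.../..X] X move#2: (1,0):+1/OOX/X../..X*, (1,1):+1/OOX/.X./..X, (1,2):+1/OOX/..X/..X, (2,0):+1/OOX/.../X.X, (2,1):+1/OOX/.../.XX
[OOX/X../..X] O move#3: (1,1):-1/OOX/XO./..X*, (1,2):-1/OOX/X.O/..X, (2,0):-1/OOX/X../O.X, (2,1):-1/OOX/X../.OX
[OOX/XO./..X] X move#4: (1,2):+1/OOX/XOX/..X*, (2,0):-1/OOX/XO./X.X, (2,1):-1/OOX/XO./.XX
[OOX/XOX/..X] end (terminal -1, O#5); searched .OX/.../..X to 6

value(.OX/.../..X, O) = -1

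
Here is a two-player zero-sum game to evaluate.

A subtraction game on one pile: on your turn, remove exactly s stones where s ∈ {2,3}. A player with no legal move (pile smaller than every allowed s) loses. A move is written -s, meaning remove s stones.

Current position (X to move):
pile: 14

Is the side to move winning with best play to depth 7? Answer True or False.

p1 X@[14]: -2[12]-1 -3[11]+1*
p2 O@[11]: -2[9]-1* -3[8]-1
p3 X@[9]: -2[7]-1 -3[6]+1*
p4 O@[6]: -2[4]-1* -3[3]-1
p5 X@[4]: -2[2]-1 -3[1]+1*
p6 O@[1] terminal -1; root [14] d7

X winning at [14]: True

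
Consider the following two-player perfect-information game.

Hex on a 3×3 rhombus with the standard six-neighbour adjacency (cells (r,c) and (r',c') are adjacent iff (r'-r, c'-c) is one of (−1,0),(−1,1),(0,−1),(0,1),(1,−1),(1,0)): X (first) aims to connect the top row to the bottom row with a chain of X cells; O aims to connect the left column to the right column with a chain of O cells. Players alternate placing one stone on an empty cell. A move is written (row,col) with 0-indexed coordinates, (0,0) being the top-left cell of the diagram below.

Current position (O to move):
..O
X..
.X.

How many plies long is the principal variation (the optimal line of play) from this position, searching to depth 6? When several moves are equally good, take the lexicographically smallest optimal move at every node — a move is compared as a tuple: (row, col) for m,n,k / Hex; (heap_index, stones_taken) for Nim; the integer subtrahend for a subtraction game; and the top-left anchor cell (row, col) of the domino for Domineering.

[..O/X../.X.] O move#1: (0,0):-1/O.O/X../.X.*, (0,1):-1/.OO/X../.X., (1,1):-1/..O/XO./.X., (1,2):-1/..O/X.O/.X., (2,0):-1/..O/X../OX., (2,2):-1/..O/X../.XO
[O.O/X../.X.] X move#2: (0,1):+1/OXO/X../.X.*, (1,1):-1/O.O/XX./.X., (1,2):-1/O.O/X.X/.X., (2,0):-1/O.O/X../XX., (2,2):-1/O.O/X../.XX
[OXO/X../.X.] O move#3: (1,1):-1/OXO/XO./.X.*, (1,2):-1/OXO/X.O/.X., (2,0):-1/OXO/X../OX., (2,2):-1/OXO/X../.XO
[OXO/XO./.X.] X move#4: (1,2):-1/OXO/XOX/.X., (2,0):+1/OXO/XO./XX.*, (2,2):-1/OXO/XO./.XX
[OXO/XO./XX.] end (terminal -1, O#5); searched ..O/X../.X. to 6

PV length from [..O/X../.X.]: 4 plies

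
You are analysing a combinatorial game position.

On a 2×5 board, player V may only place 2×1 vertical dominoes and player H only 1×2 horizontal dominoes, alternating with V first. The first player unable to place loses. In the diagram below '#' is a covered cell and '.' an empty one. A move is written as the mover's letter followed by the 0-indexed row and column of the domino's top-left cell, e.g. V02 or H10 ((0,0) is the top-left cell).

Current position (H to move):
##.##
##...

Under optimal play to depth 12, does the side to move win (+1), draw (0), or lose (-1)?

value(##.##/##..., H) = +1

[##.##/##...] H move#1: H12:+1/##.##/####.*, H13:-1/##.##/##.##
[##.##/####.] end (terminal -1, V#2); searched ##.##/##... to 12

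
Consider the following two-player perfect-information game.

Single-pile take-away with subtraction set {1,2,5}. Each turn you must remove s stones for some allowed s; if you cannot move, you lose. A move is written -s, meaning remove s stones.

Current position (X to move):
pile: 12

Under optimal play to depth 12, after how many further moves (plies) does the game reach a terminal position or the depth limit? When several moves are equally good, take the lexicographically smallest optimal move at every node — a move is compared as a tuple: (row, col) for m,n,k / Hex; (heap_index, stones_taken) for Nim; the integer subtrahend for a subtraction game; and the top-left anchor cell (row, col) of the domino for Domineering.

p1 X@[12]: -1[11]-1* -2[10]-1 -5[7]-1
p2 O@[11]: -1[10]-1 -2[9]+1* -5[6]+1
p3 X@[9]: -1[8]-1* -2[7]-1 -5[4]-1
p4 O@[8]: -1[7]-1 -2[6]+1* -5[3]+1
p5 X@[6]: -1[5]-1* -2[4]-1 -5[1]-1
p6 O@[5]: -1[4]-1 -2[3]+1* -5[0]+1
p7 X@[3]: -1[2]-1* -2[1]-1
p8 O@[2]: -1[1]-1 -2[0]+1*
p9 X@[0] terminal -1; root [12] d12

PV length from [12]: 8 plies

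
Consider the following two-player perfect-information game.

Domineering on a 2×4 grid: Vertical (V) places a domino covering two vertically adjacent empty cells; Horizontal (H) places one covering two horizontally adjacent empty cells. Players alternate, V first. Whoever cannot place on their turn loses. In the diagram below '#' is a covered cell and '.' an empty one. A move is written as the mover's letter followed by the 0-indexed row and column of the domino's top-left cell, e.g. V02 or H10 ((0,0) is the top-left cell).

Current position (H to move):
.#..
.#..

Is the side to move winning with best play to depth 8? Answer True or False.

H winning at [.#../.#..]: True

p1 H@[.#../.#..]: H02[.###/.#..]+1* H12[.#../.###]+1
p2 V@[.###/.#..]: V00[####/##..]-1*
p3 H@[####/##..]: H12[####/####]+1*
p4 V@[####/####] terminal -1; root [.#../.#..] d8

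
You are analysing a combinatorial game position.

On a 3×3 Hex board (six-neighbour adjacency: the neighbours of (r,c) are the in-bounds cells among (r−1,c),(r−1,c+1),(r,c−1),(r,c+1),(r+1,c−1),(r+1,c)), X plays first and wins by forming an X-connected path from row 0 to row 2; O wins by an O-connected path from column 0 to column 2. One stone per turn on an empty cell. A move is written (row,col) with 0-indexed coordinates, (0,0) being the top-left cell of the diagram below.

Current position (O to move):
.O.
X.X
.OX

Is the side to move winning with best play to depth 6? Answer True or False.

p1 O@[.O./X.X/.OX]: (0,0)[OO./X.X/.OX]-1* (0,2)[.OO/X.X/.OX]-1 (1,1)[.O./XOX/.OX]-1 (2,0)[.O./X.X/OOX]-1
p2 X@[OO./X.X/.OX]: (0,2)[OOX/X.X/.OX]+1* (1,1)[OO./XXX/.OX]-1 (2,0)[OO./X.X/XOX]-1
p3 O@[OOX/X.X/.OX] terminal -1; root [.O./X.X/.OX] d6

O winning at [.O./X.X/.OX]: False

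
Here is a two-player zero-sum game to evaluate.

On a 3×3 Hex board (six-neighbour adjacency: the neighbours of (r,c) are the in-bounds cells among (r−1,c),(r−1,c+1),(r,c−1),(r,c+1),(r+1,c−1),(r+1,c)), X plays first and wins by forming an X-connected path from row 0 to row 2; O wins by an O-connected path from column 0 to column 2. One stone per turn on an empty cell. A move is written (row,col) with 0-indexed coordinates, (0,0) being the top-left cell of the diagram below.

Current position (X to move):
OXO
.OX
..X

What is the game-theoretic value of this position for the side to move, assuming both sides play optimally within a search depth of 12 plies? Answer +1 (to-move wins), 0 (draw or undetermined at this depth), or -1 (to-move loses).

p1 X@[OXO/.OX/..X]: (1,0)[OXO/XOX/..X]-1* (2,0)[OXO/.OX/X.X]-1 (2,1)[OXO/.OX/.XX]-1
p2 O@[OXO/XOX/..X]: (2,0)[OXO/XOX/O.X]+1* (2,1)[OXO/XOX/.OX]-1
p3 X@[OXO/XOX/O.X] terminal -1; root [OXO/.OX/..X] d12

value(OXO/.OX/..X, X) = -1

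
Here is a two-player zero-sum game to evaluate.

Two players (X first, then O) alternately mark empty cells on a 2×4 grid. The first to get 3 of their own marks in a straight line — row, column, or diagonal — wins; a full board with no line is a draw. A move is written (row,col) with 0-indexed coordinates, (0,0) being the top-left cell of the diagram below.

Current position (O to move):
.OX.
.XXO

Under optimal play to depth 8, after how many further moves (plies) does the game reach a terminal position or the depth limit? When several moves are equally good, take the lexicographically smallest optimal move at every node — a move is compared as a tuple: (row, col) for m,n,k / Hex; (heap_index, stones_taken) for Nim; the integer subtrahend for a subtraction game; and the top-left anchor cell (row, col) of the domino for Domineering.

ply 1, O at .OX./.XXO | (0,0)=-1→OOX./.XXO; (0,3)=-1→.OXO/.XXO; (1,0)=+0→.OX./OXXO*
ply 2, X at .OX./OXXO | (0,0)=+0→XOX./OXXO*; (0,3)=+0→.OXX/OXXO
ply 3, O at XOX./OXXO | (0,3)=+0→XOXO/OXXO*
ply 4: XOXO/OXXO is terminal +0 (X); from .OX./.XXO depth 8

PV length from [.OX./.XXO]: 3 plies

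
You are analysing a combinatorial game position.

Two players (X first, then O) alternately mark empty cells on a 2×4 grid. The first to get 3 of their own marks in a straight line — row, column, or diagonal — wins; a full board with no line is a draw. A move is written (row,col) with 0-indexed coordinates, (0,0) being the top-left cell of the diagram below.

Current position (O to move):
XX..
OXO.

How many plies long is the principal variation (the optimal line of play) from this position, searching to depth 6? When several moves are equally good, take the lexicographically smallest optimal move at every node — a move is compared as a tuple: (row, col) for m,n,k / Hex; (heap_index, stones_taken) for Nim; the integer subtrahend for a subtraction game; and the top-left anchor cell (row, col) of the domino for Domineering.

PV length from [XX../OXO.]: 3 plies

ply 1, O at XX../OXO. | (0,2)=+0→XXO./OXO.*; (0,3)=-1→XX.O/OXO.; (1,3)=-1→XX../OXOO
ply 2, X at XXO./OXO. | (0,3)=+0→XXOX/OXO.*; (1,3)=+0→XXO./OXOX
ply 3, O at XXOX/OXO. | (1,3)=+0→XXOX/OXOO*
ply 4: XXOX/OXOO is terminal +0 (X); from XX../OXO. depth 6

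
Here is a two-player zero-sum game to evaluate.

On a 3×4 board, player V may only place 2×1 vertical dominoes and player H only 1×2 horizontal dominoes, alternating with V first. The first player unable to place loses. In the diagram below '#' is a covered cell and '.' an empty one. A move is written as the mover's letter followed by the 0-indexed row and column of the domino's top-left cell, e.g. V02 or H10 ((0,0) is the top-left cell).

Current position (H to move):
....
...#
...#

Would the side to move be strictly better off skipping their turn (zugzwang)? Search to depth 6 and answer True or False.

[..../...#/...#] H move#1: H00:-1/##../...#/...#, H01:-1/.##./...#/...#, H02:-1/..##/...#/...#, H10:+1/..../##.#/...#*, H11:+1/..../.###/...#, H20:-1/..../...#/##.#, H21:-1/..../...#/.###
[..../##.#/...#] V move#2: V02:-1/..#./####/...#*, V12:-1/..../####/..##
[..#./####/...#] H move#3: H00:+1/###./####/...#*, H20:+1/..#./####/##.#, H21:+1/..#./####/.###
[###./####/...#] end (terminal -1, V#4); searched ..../...#/...# to 6
if H skipped the turn, V would face:
~ [..../...#/...#] V move#1: V00:-1/#.../#..#/...#, V01:+1/.#../.#.#/...#*, V02:-1/..#./..##/...#, V10:-1/..../#..#/#..#, V11:+1/..../.#.#/.#.#, V12:-1/..../..##/..##
~ [.#../.#.#/...#] H move#2: H02:-1/.###/.#.#/...#*, H20:-1/.#../.#.#/##.#, H21:-1/.#../.#.#/.###
~ [.###/.#.#/...#] V move#3: V00:-1/####/##.#/...#, V10:-1/.###/##.#/#..#, V12:+1/.###/.###/..##*
~ [.###/.###/..##] H move#4: H20:-1/.###/.###/####*
~ [.###/.###/####] V move#5: V00:+1/####/####/####*
~ [####/####/####] end (terminal -1, H#6); searched ..../...#/...# to 6
compare (H): move=+1 vs pass=-1

zugzwang(..../...#/...#, H) = False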